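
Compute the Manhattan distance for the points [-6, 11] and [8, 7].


d = sum of absolute differences: |-6-8|=14 + |11-7|=4 = 18.

18


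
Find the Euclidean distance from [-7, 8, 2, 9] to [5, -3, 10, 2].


d = sqrt(sum of squared differences). (-7-5)^2=144, (8--3)^2=121, (2-10)^2=64, (9-2)^2=49. Sum = 378.

sqrt(378)


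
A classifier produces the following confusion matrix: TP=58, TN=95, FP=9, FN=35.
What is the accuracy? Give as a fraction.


Accuracy = (TP + TN) / (TP + TN + FP + FN) = (58 + 95) / 197 = 153/197.

153/197


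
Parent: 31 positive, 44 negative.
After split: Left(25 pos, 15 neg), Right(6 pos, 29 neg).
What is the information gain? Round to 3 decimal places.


H(parent) = 0.9782. H(left) = 0.9544, H(right) = 0.6610. Weighted = (40/75)*0.9544 + (35/75)*0.6610 = 0.8175. IG = 0.9782 - 0.8175 = 0.1607, which rounds to 0.161.

0.161


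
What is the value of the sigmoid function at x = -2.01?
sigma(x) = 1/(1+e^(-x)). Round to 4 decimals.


sigma(-2.01) = 1/(1+e^(2.01)) = 1/(1+7.463317) = 1/8.463317 = 0.1182.

0.1182


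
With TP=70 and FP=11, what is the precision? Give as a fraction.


Precision = TP / (TP + FP) = 70 / 81 = 70/81.

70/81


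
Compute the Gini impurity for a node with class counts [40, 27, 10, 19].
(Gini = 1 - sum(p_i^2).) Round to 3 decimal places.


Total = 96. Proportions: 40/96, 27/96, 10/96, 19/96. sum(p_i^2) = 0.3027. Gini = 1 - 0.3027 = 0.6973, which rounds to 0.697.

0.697


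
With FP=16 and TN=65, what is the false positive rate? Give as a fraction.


FPR = FP / (FP + TN) = 16 / 81 = 16/81.

16/81


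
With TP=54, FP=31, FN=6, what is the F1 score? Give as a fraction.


Precision = 54/85 = 54/85. Recall = 54/60 = 9/10. F1 = 2*P*R/(P+R) = 108/145.

108/145


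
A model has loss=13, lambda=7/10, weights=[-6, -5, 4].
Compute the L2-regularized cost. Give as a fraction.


L2 sq norm = sum(w^2) = 77. J = 13 + 7/10 * 77 = 669/10.

669/10


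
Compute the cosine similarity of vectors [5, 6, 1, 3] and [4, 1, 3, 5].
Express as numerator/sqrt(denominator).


dot = 44. |a|^2 = 71, |b|^2 = 51. cos = 44/sqrt(3621).

44/sqrt(3621)


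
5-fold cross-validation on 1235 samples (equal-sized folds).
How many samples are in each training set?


Each validation fold has 1235/5 = 247 samples. Training set = 1235 - 247 = 988.

988


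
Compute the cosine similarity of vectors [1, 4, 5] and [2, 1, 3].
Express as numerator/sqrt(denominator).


dot = 21. |a|^2 = 42, |b|^2 = 14. cos = 21/sqrt(588).

21/sqrt(588)


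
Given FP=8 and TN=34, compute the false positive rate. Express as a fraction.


FPR = FP / (FP + TN) = 8 / 42 = 4/21.

4/21


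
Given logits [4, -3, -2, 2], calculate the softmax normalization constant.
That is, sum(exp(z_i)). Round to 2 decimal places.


Denom = e^4=54.5982 + e^-3=0.0498 + e^-2=0.1353 + e^2=7.3891. Sum = 62.1724, which rounds to 62.17.

62.17


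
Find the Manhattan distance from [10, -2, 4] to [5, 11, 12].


d = sum of absolute differences: |10-5|=5 + |-2-11|=13 + |4-12|=8 = 26.

26


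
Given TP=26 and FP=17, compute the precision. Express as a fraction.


Precision = TP / (TP + FP) = 26 / 43 = 26/43.

26/43


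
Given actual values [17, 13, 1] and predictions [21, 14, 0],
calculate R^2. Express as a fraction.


Mean(y) = 31/3. SS_res = 18. SS_tot = 416/3. R^2 = 1 - 18/(416/3) = 181/208.

181/208


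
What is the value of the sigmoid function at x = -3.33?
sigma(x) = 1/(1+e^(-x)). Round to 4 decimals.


sigma(-3.33) = 1/(1+e^(3.33)) = 1/(1+27.938342) = 1/28.938342 = 0.0346.

0.0346


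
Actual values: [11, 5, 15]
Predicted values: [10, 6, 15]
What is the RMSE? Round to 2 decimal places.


MSE = 0.6667. RMSE = sqrt(0.6667) = 0.82.

0.82


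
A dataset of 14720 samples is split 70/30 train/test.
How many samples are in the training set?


Test set = 14720 * 30% = 4416. Training set = 14720 - 4416 = 10304.

10304


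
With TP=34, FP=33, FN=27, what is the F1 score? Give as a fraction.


Precision = 34/67 = 34/67. Recall = 34/61 = 34/61. F1 = 2*P*R/(P+R) = 17/32.

17/32


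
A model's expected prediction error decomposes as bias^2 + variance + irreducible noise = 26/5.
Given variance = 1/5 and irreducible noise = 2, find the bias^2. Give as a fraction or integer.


Total error = bias^2 + variance + irreducible noise. So bias^2 = 26/5 - 1/5 - 2 = 3.

3


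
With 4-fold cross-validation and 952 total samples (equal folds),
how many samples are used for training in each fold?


Each validation fold has 952/4 = 238 samples. Training set = 952 - 238 = 714.

714


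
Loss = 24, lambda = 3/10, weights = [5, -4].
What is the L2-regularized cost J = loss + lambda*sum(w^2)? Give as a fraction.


L2 sq norm = sum(w^2) = 41. J = 24 + 3/10 * 41 = 363/10.

363/10


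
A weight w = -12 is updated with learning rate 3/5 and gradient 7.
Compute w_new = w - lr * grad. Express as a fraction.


w_new = -12 - 3/5 * 7 = -12 - 21/5 = -81/5.

-81/5


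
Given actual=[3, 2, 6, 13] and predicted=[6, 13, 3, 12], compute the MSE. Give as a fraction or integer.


MSE = (1/4) * ((3-6)^2=9 + (2-13)^2=121 + (6-3)^2=9 + (13-12)^2=1). Sum = 140. MSE = 35.

35


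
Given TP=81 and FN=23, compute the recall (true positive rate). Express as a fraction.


Recall = TP / (TP + FN) = 81 / 104 = 81/104.

81/104


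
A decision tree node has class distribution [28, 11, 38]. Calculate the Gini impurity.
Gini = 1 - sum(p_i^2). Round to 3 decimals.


Total = 77. Proportions: 28/77, 11/77, 38/77. sum(p_i^2) = 0.3962. Gini = 1 - 0.3962 = 0.6038, which rounds to 0.604.

0.604


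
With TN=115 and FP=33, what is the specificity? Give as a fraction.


Specificity = TN / (TN + FP) = 115 / 148 = 115/148.

115/148


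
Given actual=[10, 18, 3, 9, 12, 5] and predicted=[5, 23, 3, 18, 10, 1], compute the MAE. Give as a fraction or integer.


MAE = (1/6) * (|10-5|=5 + |18-23|=5 + |3-3|=0 + |9-18|=9 + |12-10|=2 + |5-1|=4). Sum = 25. MAE = 25/6.

25/6


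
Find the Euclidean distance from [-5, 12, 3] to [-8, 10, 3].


d = sqrt(sum of squared differences). (-5--8)^2=9, (12-10)^2=4, (3-3)^2=0. Sum = 13.

sqrt(13)


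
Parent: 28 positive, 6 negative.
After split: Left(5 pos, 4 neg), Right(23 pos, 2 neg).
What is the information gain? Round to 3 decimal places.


H(parent) = 0.6723. H(left) = 0.9911, H(right) = 0.4022. Weighted = (9/34)*0.9911 + (25/34)*0.4022 = 0.5581. IG = 0.6723 - 0.5581 = 0.1142, which rounds to 0.114.

0.114


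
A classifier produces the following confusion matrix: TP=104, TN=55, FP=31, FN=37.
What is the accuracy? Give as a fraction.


Accuracy = (TP + TN) / (TP + TN + FP + FN) = (104 + 55) / 227 = 159/227.

159/227


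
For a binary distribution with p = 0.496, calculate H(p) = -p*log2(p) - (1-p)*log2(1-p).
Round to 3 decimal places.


H = -0.496*log2(0.496) - 0.504*log2(0.504) = 1.000.

1.000


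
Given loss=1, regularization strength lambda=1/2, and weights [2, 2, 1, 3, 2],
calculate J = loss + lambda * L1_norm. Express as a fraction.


L1 norm = sum(|w|) = 10. J = 1 + 1/2 * 10 = 6.

6


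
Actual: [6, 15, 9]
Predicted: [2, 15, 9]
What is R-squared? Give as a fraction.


Mean(y) = 10. SS_res = 16. SS_tot = 42. R^2 = 1 - 16/(42) = 13/21.

13/21


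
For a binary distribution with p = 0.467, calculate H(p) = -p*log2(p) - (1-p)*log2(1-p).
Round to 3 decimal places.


H = -0.467*log2(0.467) - 0.533*log2(0.533) = 0.997.

0.997


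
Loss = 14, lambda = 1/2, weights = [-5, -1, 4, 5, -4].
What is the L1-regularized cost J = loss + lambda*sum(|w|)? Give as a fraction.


L1 norm = sum(|w|) = 19. J = 14 + 1/2 * 19 = 47/2.

47/2


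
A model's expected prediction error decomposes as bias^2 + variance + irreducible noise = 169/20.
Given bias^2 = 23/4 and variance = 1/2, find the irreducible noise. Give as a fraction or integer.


Total error = bias^2 + variance + irreducible noise. So irreducible noise = 169/20 - 23/4 - 1/2 = 11/5.

11/5


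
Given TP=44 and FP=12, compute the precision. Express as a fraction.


Precision = TP / (TP + FP) = 44 / 56 = 11/14.

11/14


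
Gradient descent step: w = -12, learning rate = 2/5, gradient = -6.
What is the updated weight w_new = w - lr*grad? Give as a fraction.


w_new = -12 - 2/5 * -6 = -12 - -12/5 = -48/5.

-48/5


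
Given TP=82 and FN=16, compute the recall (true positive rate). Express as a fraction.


Recall = TP / (TP + FN) = 82 / 98 = 41/49.

41/49


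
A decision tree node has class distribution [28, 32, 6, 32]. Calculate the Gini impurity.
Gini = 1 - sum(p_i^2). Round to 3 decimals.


Total = 98. Proportions: 28/98, 32/98, 6/98, 32/98. sum(p_i^2) = 0.2986. Gini = 1 - 0.2986 = 0.7014, which rounds to 0.701.

0.701


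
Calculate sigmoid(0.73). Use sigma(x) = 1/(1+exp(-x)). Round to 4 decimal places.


sigma(0.73) = 1/(1+e^(-0.73)) = 1/(1+0.481909) = 1/1.481909 = 0.6748.

0.6748


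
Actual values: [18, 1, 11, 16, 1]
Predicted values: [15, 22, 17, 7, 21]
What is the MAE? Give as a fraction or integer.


MAE = (1/5) * (|18-15|=3 + |1-22|=21 + |11-17|=6 + |16-7|=9 + |1-21|=20). Sum = 59. MAE = 59/5.

59/5


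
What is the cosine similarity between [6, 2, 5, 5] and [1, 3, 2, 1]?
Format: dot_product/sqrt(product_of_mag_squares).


dot = 27. |a|^2 = 90, |b|^2 = 15. cos = 27/sqrt(1350).

27/sqrt(1350)


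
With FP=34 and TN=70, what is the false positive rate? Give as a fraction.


FPR = FP / (FP + TN) = 34 / 104 = 17/52.

17/52


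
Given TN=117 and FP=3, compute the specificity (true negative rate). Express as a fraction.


Specificity = TN / (TN + FP) = 117 / 120 = 39/40.

39/40


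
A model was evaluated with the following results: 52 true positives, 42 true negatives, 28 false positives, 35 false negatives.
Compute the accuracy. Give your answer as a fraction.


Accuracy = (TP + TN) / (TP + TN + FP + FN) = (52 + 42) / 157 = 94/157.

94/157


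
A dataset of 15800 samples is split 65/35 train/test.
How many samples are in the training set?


Test set = 15800 * 35% = 5530. Training set = 15800 - 5530 = 10270.

10270


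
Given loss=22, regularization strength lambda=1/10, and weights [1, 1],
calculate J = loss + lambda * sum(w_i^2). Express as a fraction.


L2 sq norm = sum(w^2) = 2. J = 22 + 1/10 * 2 = 111/5.

111/5


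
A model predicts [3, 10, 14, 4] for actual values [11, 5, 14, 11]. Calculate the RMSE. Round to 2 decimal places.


MSE = 34.5000. RMSE = sqrt(34.5000) = 5.87.

5.87


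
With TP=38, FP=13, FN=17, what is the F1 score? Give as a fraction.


Precision = 38/51 = 38/51. Recall = 38/55 = 38/55. F1 = 2*P*R/(P+R) = 38/53.

38/53


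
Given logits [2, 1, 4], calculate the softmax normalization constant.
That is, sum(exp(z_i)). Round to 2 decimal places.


Denom = e^2=7.3891 + e^1=2.7183 + e^4=54.5982. Sum = 64.7056, which rounds to 64.71.

64.71


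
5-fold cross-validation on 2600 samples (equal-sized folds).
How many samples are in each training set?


Each validation fold has 2600/5 = 520 samples. Training set = 2600 - 520 = 2080.

2080


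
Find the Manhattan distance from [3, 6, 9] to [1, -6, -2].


d = sum of absolute differences: |3-1|=2 + |6--6|=12 + |9--2|=11 = 25.

25


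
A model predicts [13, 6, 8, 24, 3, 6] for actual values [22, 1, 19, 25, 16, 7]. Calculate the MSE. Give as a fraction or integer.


MSE = (1/6) * ((22-13)^2=81 + (1-6)^2=25 + (19-8)^2=121 + (25-24)^2=1 + (16-3)^2=169 + (7-6)^2=1). Sum = 398. MSE = 199/3.

199/3


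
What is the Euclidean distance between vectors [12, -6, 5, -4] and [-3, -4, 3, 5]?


d = sqrt(sum of squared differences). (12--3)^2=225, (-6--4)^2=4, (5-3)^2=4, (-4-5)^2=81. Sum = 314.

sqrt(314)


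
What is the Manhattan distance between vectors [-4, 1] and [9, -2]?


d = sum of absolute differences: |-4-9|=13 + |1--2|=3 = 16.

16


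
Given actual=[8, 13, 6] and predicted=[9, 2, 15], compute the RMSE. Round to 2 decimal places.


MSE = 67.6667. RMSE = sqrt(67.6667) = 8.23.

8.23


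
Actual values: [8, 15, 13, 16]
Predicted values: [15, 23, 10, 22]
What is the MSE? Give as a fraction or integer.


MSE = (1/4) * ((8-15)^2=49 + (15-23)^2=64 + (13-10)^2=9 + (16-22)^2=36). Sum = 158. MSE = 79/2.

79/2


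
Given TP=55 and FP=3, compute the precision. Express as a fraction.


Precision = TP / (TP + FP) = 55 / 58 = 55/58.

55/58


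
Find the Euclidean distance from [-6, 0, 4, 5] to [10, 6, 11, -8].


d = sqrt(sum of squared differences). (-6-10)^2=256, (0-6)^2=36, (4-11)^2=49, (5--8)^2=169. Sum = 510.

sqrt(510)


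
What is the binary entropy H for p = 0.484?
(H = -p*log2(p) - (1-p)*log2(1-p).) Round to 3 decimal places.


H = -0.484*log2(0.484) - 0.516*log2(0.516) = 0.999.

0.999


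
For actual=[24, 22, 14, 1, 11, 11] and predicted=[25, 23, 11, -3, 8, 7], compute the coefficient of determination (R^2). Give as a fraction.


Mean(y) = 83/6. SS_res = 52. SS_tot = 2105/6. R^2 = 1 - 52/(2105/6) = 1793/2105.

1793/2105


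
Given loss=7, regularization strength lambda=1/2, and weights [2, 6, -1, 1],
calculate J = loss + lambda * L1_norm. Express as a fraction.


L1 norm = sum(|w|) = 10. J = 7 + 1/2 * 10 = 12.

12


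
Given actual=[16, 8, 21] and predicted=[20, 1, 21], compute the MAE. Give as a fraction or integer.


MAE = (1/3) * (|16-20|=4 + |8-1|=7 + |21-21|=0). Sum = 11. MAE = 11/3.

11/3


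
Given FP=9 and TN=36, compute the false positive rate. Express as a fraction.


FPR = FP / (FP + TN) = 9 / 45 = 1/5.

1/5


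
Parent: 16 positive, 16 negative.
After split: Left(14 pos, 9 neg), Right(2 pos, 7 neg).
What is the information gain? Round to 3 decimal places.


H(parent) = 1.0000. H(left) = 0.9656, H(right) = 0.7642. Weighted = (23/32)*0.9656 + (9/32)*0.7642 = 0.9090. IG = 1.0000 - 0.9090 = 0.0910, which rounds to 0.091.

0.091


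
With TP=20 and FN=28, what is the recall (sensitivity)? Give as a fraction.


Recall = TP / (TP + FN) = 20 / 48 = 5/12.

5/12


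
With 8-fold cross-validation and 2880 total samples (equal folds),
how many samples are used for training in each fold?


Each validation fold has 2880/8 = 360 samples. Training set = 2880 - 360 = 2520.

2520


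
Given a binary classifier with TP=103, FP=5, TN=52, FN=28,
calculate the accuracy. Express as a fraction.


Accuracy = (TP + TN) / (TP + TN + FP + FN) = (103 + 52) / 188 = 155/188.

155/188


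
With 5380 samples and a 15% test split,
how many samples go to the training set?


Test set = 5380 * 15% = 807. Training set = 5380 - 807 = 4573.

4573


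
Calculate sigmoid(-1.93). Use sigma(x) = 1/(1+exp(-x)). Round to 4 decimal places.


sigma(-1.93) = 1/(1+e^(1.93)) = 1/(1+6.889510) = 1/7.889510 = 0.1268.

0.1268


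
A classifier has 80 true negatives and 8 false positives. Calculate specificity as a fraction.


Specificity = TN / (TN + FP) = 80 / 88 = 10/11.

10/11


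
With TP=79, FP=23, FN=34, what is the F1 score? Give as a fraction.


Precision = 79/102 = 79/102. Recall = 79/113 = 79/113. F1 = 2*P*R/(P+R) = 158/215.

158/215


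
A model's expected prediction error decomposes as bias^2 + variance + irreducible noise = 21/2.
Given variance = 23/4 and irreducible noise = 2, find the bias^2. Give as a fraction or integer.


Total error = bias^2 + variance + irreducible noise. So bias^2 = 21/2 - 23/4 - 2 = 11/4.

11/4


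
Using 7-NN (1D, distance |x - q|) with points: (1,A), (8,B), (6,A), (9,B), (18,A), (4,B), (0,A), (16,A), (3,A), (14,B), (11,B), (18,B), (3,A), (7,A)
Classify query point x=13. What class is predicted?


Distances: |1-13|=12, |8-13|=5, |6-13|=7, |9-13|=4, |18-13|=5, |4-13|=9, |0-13|=13, |16-13|=3, |3-13|=10, |14-13|=1, |11-13|=2, |18-13|=5, |3-13|=10, |7-13|=6. 7 nearest: (14,B), (11,B), (16,A), (9,B), (18,A), (8,B), (18,B). Counts: {'B': 5, 'A': 2}. Majority class: B.

B


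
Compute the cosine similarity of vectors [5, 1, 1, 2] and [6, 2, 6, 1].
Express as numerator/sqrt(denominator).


dot = 40. |a|^2 = 31, |b|^2 = 77. cos = 40/sqrt(2387).

40/sqrt(2387)


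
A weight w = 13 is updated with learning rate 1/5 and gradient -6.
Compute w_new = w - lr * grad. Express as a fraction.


w_new = 13 - 1/5 * -6 = 13 - -6/5 = 71/5.

71/5


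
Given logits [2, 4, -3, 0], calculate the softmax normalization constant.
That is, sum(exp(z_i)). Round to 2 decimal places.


Denom = e^2=7.3891 + e^4=54.5982 + e^-3=0.0498 + e^0=1.0000. Sum = 63.0371, which rounds to 63.04.

63.04


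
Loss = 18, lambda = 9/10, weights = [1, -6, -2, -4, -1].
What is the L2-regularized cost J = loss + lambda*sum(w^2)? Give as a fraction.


L2 sq norm = sum(w^2) = 58. J = 18 + 9/10 * 58 = 351/5.

351/5


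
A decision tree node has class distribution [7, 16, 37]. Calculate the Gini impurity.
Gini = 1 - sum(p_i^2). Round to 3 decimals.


Total = 60. Proportions: 7/60, 16/60, 37/60. sum(p_i^2) = 0.4650. Gini = 1 - 0.4650 = 0.5350, which rounds to 0.535.

0.535


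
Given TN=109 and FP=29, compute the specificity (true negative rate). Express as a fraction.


Specificity = TN / (TN + FP) = 109 / 138 = 109/138.

109/138


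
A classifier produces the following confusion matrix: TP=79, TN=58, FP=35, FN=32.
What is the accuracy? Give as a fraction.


Accuracy = (TP + TN) / (TP + TN + FP + FN) = (79 + 58) / 204 = 137/204.

137/204


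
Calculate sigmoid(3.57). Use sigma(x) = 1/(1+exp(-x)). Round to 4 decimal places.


sigma(3.57) = 1/(1+e^(-3.57)) = 1/(1+0.028156) = 1/1.028156 = 0.9726.

0.9726


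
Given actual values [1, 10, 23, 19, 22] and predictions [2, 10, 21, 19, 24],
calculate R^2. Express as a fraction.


Mean(y) = 15. SS_res = 9. SS_tot = 350. R^2 = 1 - 9/(350) = 341/350.

341/350


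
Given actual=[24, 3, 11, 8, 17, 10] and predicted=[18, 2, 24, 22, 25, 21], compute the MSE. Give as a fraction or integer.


MSE = (1/6) * ((24-18)^2=36 + (3-2)^2=1 + (11-24)^2=169 + (8-22)^2=196 + (17-25)^2=64 + (10-21)^2=121). Sum = 587. MSE = 587/6.

587/6


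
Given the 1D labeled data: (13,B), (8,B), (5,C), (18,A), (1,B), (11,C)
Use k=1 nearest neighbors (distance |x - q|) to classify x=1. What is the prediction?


Distances: |13-1|=12, |8-1|=7, |5-1|=4, |18-1|=17, |1-1|=0, |11-1|=10. 1 nearest: (1,B). Counts: {'B': 1}. Majority class: B.

B


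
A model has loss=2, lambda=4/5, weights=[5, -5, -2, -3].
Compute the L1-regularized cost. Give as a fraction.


L1 norm = sum(|w|) = 15. J = 2 + 4/5 * 15 = 14.

14


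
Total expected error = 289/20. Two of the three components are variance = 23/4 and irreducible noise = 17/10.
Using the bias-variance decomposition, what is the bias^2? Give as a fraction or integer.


Total error = bias^2 + variance + irreducible noise. So bias^2 = 289/20 - 23/4 - 17/10 = 7.

7


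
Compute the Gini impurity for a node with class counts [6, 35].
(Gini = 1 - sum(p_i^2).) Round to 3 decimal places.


Total = 41. Proportions: 6/41, 35/41. sum(p_i^2) = 0.7501. Gini = 1 - 0.7501 = 0.2499, which rounds to 0.250.

0.250


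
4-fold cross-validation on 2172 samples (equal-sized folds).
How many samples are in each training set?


Each validation fold has 2172/4 = 543 samples. Training set = 2172 - 543 = 1629.

1629


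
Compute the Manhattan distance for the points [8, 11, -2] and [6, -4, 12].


d = sum of absolute differences: |8-6|=2 + |11--4|=15 + |-2-12|=14 = 31.

31


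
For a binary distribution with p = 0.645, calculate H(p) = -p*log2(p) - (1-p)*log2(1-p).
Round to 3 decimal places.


H = -0.645*log2(0.645) - 0.355*log2(0.355) = 0.938.

0.938


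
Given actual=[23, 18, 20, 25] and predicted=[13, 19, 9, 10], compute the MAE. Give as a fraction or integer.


MAE = (1/4) * (|23-13|=10 + |18-19|=1 + |20-9|=11 + |25-10|=15). Sum = 37. MAE = 37/4.

37/4


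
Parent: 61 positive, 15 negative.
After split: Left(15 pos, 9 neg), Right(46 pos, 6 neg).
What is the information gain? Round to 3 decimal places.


H(parent) = 0.7166. H(left) = 0.9544, H(right) = 0.5159. Weighted = (24/76)*0.9544 + (52/76)*0.5159 = 0.6544. IG = 0.7166 - 0.6544 = 0.0622, which rounds to 0.062.

0.062


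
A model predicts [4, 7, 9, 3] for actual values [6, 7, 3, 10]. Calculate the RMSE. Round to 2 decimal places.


MSE = 22.2500. RMSE = sqrt(22.2500) = 4.72.

4.72


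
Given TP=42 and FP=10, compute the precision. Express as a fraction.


Precision = TP / (TP + FP) = 42 / 52 = 21/26.

21/26


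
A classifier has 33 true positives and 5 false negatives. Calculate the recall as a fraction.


Recall = TP / (TP + FN) = 33 / 38 = 33/38.

33/38


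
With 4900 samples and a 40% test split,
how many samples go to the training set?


Test set = 4900 * 40% = 1960. Training set = 4900 - 1960 = 2940.

2940


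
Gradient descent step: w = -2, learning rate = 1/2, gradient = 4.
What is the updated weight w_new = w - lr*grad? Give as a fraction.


w_new = -2 - 1/2 * 4 = -2 - 2 = -4.

-4


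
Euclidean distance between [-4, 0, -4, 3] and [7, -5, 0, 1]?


d = sqrt(sum of squared differences). (-4-7)^2=121, (0--5)^2=25, (-4-0)^2=16, (3-1)^2=4. Sum = 166.

sqrt(166)


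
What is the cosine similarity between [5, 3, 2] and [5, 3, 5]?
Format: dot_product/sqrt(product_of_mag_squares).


dot = 44. |a|^2 = 38, |b|^2 = 59. cos = 44/sqrt(2242).

44/sqrt(2242)


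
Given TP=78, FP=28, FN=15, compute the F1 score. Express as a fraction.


Precision = 78/106 = 39/53. Recall = 78/93 = 26/31. F1 = 2*P*R/(P+R) = 156/199.

156/199


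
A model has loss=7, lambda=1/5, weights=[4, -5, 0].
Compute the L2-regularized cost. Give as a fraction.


L2 sq norm = sum(w^2) = 41. J = 7 + 1/5 * 41 = 76/5.

76/5


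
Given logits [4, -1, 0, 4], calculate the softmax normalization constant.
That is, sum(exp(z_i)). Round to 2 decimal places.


Denom = e^4=54.5982 + e^-1=0.3679 + e^0=1.0000 + e^4=54.5982. Sum = 110.5643, which rounds to 110.56.

110.56


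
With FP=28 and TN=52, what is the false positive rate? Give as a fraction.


FPR = FP / (FP + TN) = 28 / 80 = 7/20.

7/20


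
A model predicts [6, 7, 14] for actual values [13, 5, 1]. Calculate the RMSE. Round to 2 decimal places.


MSE = 74.0000. RMSE = sqrt(74.0000) = 8.60.

8.60


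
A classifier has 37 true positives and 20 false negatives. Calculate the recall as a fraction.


Recall = TP / (TP + FN) = 37 / 57 = 37/57.

37/57


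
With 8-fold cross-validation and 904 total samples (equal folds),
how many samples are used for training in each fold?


Each validation fold has 904/8 = 113 samples. Training set = 904 - 113 = 791.

791


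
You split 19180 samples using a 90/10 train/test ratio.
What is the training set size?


Test set = 19180 * 10% = 1918. Training set = 19180 - 1918 = 17262.

17262


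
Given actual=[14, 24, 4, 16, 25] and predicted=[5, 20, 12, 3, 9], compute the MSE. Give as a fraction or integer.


MSE = (1/5) * ((14-5)^2=81 + (24-20)^2=16 + (4-12)^2=64 + (16-3)^2=169 + (25-9)^2=256). Sum = 586. MSE = 586/5.

586/5


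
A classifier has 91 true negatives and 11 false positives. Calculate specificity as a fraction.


Specificity = TN / (TN + FP) = 91 / 102 = 91/102.

91/102


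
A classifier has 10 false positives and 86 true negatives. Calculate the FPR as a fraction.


FPR = FP / (FP + TN) = 10 / 96 = 5/48.

5/48


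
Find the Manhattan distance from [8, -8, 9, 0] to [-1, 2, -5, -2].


d = sum of absolute differences: |8--1|=9 + |-8-2|=10 + |9--5|=14 + |0--2|=2 = 35.

35


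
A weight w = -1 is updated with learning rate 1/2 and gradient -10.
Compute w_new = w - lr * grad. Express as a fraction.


w_new = -1 - 1/2 * -10 = -1 - -5 = 4.

4


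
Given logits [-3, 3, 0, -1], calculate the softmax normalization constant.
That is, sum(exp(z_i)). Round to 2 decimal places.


Denom = e^-3=0.0498 + e^3=20.0855 + e^0=1.0000 + e^-1=0.3679. Sum = 21.5032, which rounds to 21.50.

21.50


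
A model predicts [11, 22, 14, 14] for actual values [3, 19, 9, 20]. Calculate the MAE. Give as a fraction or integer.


MAE = (1/4) * (|3-11|=8 + |19-22|=3 + |9-14|=5 + |20-14|=6). Sum = 22. MAE = 11/2.

11/2


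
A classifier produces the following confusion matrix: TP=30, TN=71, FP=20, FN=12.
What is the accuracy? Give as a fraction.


Accuracy = (TP + TN) / (TP + TN + FP + FN) = (30 + 71) / 133 = 101/133.

101/133


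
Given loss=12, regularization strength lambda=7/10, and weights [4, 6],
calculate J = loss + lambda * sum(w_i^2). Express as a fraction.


L2 sq norm = sum(w^2) = 52. J = 12 + 7/10 * 52 = 242/5.

242/5


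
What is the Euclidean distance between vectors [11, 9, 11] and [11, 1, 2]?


d = sqrt(sum of squared differences). (11-11)^2=0, (9-1)^2=64, (11-2)^2=81. Sum = 145.

sqrt(145)


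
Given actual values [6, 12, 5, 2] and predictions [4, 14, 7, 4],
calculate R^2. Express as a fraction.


Mean(y) = 25/4. SS_res = 16. SS_tot = 211/4. R^2 = 1 - 16/(211/4) = 147/211.

147/211


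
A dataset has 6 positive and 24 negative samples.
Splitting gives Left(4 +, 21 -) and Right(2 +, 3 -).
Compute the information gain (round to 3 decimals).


H(parent) = 0.7219. H(left) = 0.6343, H(right) = 0.9710. Weighted = (25/30)*0.6343 + (5/30)*0.9710 = 0.6904. IG = 0.7219 - 0.6904 = 0.0315, which rounds to 0.032.

0.032


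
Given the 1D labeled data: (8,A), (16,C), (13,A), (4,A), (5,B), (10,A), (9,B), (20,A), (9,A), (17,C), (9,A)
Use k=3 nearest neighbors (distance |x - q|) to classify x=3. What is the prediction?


Distances: |8-3|=5, |16-3|=13, |13-3|=10, |4-3|=1, |5-3|=2, |10-3|=7, |9-3|=6, |20-3|=17, |9-3|=6, |17-3|=14, |9-3|=6. 3 nearest: (4,A), (5,B), (8,A). Counts: {'A': 2, 'B': 1}. Majority class: A.

A


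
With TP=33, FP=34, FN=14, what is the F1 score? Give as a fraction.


Precision = 33/67 = 33/67. Recall = 33/47 = 33/47. F1 = 2*P*R/(P+R) = 11/19.

11/19


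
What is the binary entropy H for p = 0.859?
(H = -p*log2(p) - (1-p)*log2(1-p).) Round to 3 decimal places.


H = -0.859*log2(0.859) - 0.141*log2(0.141) = 0.587.

0.587


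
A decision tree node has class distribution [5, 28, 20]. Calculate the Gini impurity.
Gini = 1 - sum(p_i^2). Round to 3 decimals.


Total = 53. Proportions: 5/53, 28/53, 20/53. sum(p_i^2) = 0.4304. Gini = 1 - 0.4304 = 0.5696, which rounds to 0.570.

0.570


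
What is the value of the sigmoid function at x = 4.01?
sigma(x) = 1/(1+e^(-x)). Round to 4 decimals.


sigma(4.01) = 1/(1+e^(-4.01)) = 1/(1+0.018133) = 1/1.018133 = 0.9822.

0.9822


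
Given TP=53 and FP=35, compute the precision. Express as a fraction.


Precision = TP / (TP + FP) = 53 / 88 = 53/88.

53/88


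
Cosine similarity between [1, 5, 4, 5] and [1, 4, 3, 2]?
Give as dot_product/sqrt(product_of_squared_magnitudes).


dot = 43. |a|^2 = 67, |b|^2 = 30. cos = 43/sqrt(2010).

43/sqrt(2010)


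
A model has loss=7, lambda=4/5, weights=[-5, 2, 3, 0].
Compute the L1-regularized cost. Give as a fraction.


L1 norm = sum(|w|) = 10. J = 7 + 4/5 * 10 = 15.

15


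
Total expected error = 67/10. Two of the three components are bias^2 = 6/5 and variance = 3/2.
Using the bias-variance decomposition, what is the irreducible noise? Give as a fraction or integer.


Total error = bias^2 + variance + irreducible noise. So irreducible noise = 67/10 - 6/5 - 3/2 = 4.

4


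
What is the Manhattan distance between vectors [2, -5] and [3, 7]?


d = sum of absolute differences: |2-3|=1 + |-5-7|=12 = 13.

13


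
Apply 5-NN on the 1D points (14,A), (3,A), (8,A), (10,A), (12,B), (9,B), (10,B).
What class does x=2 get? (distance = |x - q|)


Distances: |14-2|=12, |3-2|=1, |8-2|=6, |10-2|=8, |12-2|=10, |9-2|=7, |10-2|=8. 5 nearest: (3,A), (8,A), (9,B), (10,A), (10,B). Counts: {'A': 3, 'B': 2}. Majority class: A.

A


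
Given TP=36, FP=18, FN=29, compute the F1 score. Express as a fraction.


Precision = 36/54 = 2/3. Recall = 36/65 = 36/65. F1 = 2*P*R/(P+R) = 72/119.

72/119


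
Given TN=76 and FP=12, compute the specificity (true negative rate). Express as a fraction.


Specificity = TN / (TN + FP) = 76 / 88 = 19/22.

19/22


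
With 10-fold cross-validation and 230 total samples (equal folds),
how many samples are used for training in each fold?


Each validation fold has 230/10 = 23 samples. Training set = 230 - 23 = 207.

207


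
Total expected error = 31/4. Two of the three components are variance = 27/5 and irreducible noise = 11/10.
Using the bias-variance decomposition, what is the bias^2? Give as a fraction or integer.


Total error = bias^2 + variance + irreducible noise. So bias^2 = 31/4 - 27/5 - 11/10 = 5/4.

5/4


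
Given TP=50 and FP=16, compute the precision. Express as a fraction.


Precision = TP / (TP + FP) = 50 / 66 = 25/33.

25/33


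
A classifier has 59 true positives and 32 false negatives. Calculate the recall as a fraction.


Recall = TP / (TP + FN) = 59 / 91 = 59/91.

59/91


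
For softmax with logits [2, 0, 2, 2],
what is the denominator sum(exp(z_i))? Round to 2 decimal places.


Denom = e^2=7.3891 + e^0=1.0000 + e^2=7.3891 + e^2=7.3891. Sum = 23.1673, which rounds to 23.17.

23.17


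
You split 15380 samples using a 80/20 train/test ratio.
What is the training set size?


Test set = 15380 * 20% = 3076. Training set = 15380 - 3076 = 12304.

12304


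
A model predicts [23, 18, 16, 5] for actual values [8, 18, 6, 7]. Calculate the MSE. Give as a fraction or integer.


MSE = (1/4) * ((8-23)^2=225 + (18-18)^2=0 + (6-16)^2=100 + (7-5)^2=4). Sum = 329. MSE = 329/4.

329/4


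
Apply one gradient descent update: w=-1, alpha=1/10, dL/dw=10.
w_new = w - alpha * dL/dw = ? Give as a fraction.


w_new = -1 - 1/10 * 10 = -1 - 1 = -2.

-2


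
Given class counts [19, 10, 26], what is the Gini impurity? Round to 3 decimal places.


Total = 55. Proportions: 19/55, 10/55, 26/55. sum(p_i^2) = 0.3759. Gini = 1 - 0.3759 = 0.6241, which rounds to 0.624.

0.624


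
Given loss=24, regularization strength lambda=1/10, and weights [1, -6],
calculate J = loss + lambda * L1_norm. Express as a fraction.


L1 norm = sum(|w|) = 7. J = 24 + 1/10 * 7 = 247/10.

247/10


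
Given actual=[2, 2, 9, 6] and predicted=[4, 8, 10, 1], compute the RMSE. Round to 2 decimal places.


MSE = 16.5000. RMSE = sqrt(16.5000) = 4.06.

4.06


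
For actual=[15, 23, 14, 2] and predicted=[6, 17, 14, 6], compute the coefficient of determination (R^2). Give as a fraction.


Mean(y) = 27/2. SS_res = 133. SS_tot = 225. R^2 = 1 - 133/(225) = 92/225.

92/225


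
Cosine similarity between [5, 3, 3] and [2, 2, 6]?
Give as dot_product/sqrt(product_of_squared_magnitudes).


dot = 34. |a|^2 = 43, |b|^2 = 44. cos = 34/sqrt(1892).

34/sqrt(1892)


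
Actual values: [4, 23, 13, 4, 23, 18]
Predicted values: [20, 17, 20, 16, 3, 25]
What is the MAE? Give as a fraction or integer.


MAE = (1/6) * (|4-20|=16 + |23-17|=6 + |13-20|=7 + |4-16|=12 + |23-3|=20 + |18-25|=7). Sum = 68. MAE = 34/3.

34/3


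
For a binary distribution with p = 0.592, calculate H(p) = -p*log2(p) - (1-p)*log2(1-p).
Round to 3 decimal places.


H = -0.592*log2(0.592) - 0.408*log2(0.408) = 0.975.

0.975


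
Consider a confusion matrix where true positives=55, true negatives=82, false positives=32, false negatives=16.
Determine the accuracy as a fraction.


Accuracy = (TP + TN) / (TP + TN + FP + FN) = (55 + 82) / 185 = 137/185.

137/185


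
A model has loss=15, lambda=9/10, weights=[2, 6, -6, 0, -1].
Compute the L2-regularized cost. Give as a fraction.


L2 sq norm = sum(w^2) = 77. J = 15 + 9/10 * 77 = 843/10.

843/10


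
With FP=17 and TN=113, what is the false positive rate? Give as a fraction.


FPR = FP / (FP + TN) = 17 / 130 = 17/130.

17/130


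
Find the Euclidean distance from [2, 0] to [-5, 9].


d = sqrt(sum of squared differences). (2--5)^2=49, (0-9)^2=81. Sum = 130.

sqrt(130)


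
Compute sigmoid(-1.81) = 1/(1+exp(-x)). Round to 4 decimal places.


sigma(-1.81) = 1/(1+e^(1.81)) = 1/(1+6.110447) = 1/7.110447 = 0.1406.

0.1406


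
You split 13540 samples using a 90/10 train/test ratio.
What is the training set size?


Test set = 13540 * 10% = 1354. Training set = 13540 - 1354 = 12186.

12186


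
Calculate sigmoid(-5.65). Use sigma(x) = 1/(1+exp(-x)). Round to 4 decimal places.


sigma(-5.65) = 1/(1+e^(5.65)) = 1/(1+284.291466) = 1/285.291466 = 0.0035.

0.0035


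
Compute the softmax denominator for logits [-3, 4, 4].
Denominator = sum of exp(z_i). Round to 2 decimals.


Denom = e^-3=0.0498 + e^4=54.5982 + e^4=54.5982. Sum = 109.2462, which rounds to 109.25.

109.25


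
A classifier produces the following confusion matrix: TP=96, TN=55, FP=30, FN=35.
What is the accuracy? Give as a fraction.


Accuracy = (TP + TN) / (TP + TN + FP + FN) = (96 + 55) / 216 = 151/216.

151/216


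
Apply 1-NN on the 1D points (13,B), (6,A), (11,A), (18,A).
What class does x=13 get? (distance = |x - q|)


Distances: |13-13|=0, |6-13|=7, |11-13|=2, |18-13|=5. 1 nearest: (13,B). Counts: {'B': 1}. Majority class: B.

B


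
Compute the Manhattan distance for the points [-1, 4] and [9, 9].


d = sum of absolute differences: |-1-9|=10 + |4-9|=5 = 15.

15


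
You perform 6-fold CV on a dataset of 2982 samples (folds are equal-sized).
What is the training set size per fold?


Each validation fold has 2982/6 = 497 samples. Training set = 2982 - 497 = 2485.

2485


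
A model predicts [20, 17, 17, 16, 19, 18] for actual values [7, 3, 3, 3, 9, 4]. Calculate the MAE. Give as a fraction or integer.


MAE = (1/6) * (|7-20|=13 + |3-17|=14 + |3-17|=14 + |3-16|=13 + |9-19|=10 + |4-18|=14). Sum = 78. MAE = 13.

13


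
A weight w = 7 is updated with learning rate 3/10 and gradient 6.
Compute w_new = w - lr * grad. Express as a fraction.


w_new = 7 - 3/10 * 6 = 7 - 9/5 = 26/5.

26/5


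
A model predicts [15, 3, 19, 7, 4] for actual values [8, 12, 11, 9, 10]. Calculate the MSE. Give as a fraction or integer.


MSE = (1/5) * ((8-15)^2=49 + (12-3)^2=81 + (11-19)^2=64 + (9-7)^2=4 + (10-4)^2=36). Sum = 234. MSE = 234/5.

234/5


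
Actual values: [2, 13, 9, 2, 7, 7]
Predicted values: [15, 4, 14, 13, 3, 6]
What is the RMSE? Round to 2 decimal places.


MSE = 68.8333. RMSE = sqrt(68.8333) = 8.30.

8.30


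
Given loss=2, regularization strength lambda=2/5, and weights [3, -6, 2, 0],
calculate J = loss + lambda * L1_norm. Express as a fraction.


L1 norm = sum(|w|) = 11. J = 2 + 2/5 * 11 = 32/5.

32/5


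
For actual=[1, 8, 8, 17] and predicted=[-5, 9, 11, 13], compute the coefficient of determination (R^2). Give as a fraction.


Mean(y) = 17/2. SS_res = 62. SS_tot = 129. R^2 = 1 - 62/(129) = 67/129.

67/129


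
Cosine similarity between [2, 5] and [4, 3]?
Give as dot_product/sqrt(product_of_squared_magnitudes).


dot = 23. |a|^2 = 29, |b|^2 = 25. cos = 23/sqrt(725).

23/sqrt(725)


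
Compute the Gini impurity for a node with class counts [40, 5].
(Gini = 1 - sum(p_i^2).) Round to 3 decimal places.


Total = 45. Proportions: 40/45, 5/45. sum(p_i^2) = 0.8025. Gini = 1 - 0.8025 = 0.1975, which rounds to 0.198.

0.198


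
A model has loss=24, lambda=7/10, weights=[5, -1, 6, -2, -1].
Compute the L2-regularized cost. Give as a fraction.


L2 sq norm = sum(w^2) = 67. J = 24 + 7/10 * 67 = 709/10.

709/10


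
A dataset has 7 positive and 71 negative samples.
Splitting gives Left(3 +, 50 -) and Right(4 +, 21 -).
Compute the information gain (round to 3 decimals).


H(parent) = 0.4356. H(left) = 0.3138, H(right) = 0.6343. Weighted = (53/78)*0.3138 + (25/78)*0.6343 = 0.4165. IG = 0.4356 - 0.4165 = 0.0191, which rounds to 0.019.

0.019


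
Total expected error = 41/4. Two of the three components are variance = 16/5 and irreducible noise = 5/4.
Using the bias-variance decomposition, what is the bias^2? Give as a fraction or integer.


Total error = bias^2 + variance + irreducible noise. So bias^2 = 41/4 - 16/5 - 5/4 = 29/5.

29/5


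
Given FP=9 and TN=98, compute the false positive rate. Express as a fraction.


FPR = FP / (FP + TN) = 9 / 107 = 9/107.

9/107


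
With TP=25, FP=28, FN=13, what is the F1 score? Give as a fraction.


Precision = 25/53 = 25/53. Recall = 25/38 = 25/38. F1 = 2*P*R/(P+R) = 50/91.

50/91


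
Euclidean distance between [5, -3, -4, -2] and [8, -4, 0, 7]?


d = sqrt(sum of squared differences). (5-8)^2=9, (-3--4)^2=1, (-4-0)^2=16, (-2-7)^2=81. Sum = 107.

sqrt(107)


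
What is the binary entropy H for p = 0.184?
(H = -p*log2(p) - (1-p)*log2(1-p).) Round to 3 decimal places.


H = -0.184*log2(0.184) - 0.816*log2(0.816) = 0.689.

0.689


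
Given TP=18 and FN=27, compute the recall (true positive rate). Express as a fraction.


Recall = TP / (TP + FN) = 18 / 45 = 2/5.

2/5


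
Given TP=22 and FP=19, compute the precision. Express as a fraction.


Precision = TP / (TP + FP) = 22 / 41 = 22/41.

22/41


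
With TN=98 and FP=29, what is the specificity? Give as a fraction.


Specificity = TN / (TN + FP) = 98 / 127 = 98/127.

98/127


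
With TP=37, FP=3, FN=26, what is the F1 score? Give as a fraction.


Precision = 37/40 = 37/40. Recall = 37/63 = 37/63. F1 = 2*P*R/(P+R) = 74/103.

74/103


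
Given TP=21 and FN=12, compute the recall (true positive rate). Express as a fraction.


Recall = TP / (TP + FN) = 21 / 33 = 7/11.

7/11


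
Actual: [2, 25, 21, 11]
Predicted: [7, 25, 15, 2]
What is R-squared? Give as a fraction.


Mean(y) = 59/4. SS_res = 142. SS_tot = 1283/4. R^2 = 1 - 142/(1283/4) = 715/1283.

715/1283


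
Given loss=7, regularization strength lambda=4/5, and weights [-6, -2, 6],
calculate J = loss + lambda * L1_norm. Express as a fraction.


L1 norm = sum(|w|) = 14. J = 7 + 4/5 * 14 = 91/5.

91/5


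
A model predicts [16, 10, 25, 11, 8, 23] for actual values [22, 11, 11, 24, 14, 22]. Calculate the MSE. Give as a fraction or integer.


MSE = (1/6) * ((22-16)^2=36 + (11-10)^2=1 + (11-25)^2=196 + (24-11)^2=169 + (14-8)^2=36 + (22-23)^2=1). Sum = 439. MSE = 439/6.

439/6


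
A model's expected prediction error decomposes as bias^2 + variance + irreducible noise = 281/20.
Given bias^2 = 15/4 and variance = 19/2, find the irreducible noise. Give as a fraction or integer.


Total error = bias^2 + variance + irreducible noise. So irreducible noise = 281/20 - 15/4 - 19/2 = 4/5.

4/5


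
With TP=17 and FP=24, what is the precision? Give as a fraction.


Precision = TP / (TP + FP) = 17 / 41 = 17/41.

17/41


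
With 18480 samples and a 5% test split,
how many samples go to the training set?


Test set = 18480 * 5% = 924. Training set = 18480 - 924 = 17556.

17556


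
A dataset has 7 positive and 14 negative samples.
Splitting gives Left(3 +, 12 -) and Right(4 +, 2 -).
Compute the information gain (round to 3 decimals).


H(parent) = 0.9183. H(left) = 0.7219, H(right) = 0.9183. Weighted = (15/21)*0.7219 + (6/21)*0.9183 = 0.7780. IG = 0.9183 - 0.7780 = 0.1403, which rounds to 0.140.

0.140


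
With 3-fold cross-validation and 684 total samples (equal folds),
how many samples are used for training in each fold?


Each validation fold has 684/3 = 228 samples. Training set = 684 - 228 = 456.

456


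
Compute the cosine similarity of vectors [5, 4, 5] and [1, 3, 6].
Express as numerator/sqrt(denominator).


dot = 47. |a|^2 = 66, |b|^2 = 46. cos = 47/sqrt(3036).

47/sqrt(3036)


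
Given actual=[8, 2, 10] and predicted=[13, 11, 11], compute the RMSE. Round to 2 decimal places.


MSE = 35.6667. RMSE = sqrt(35.6667) = 5.97.

5.97
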